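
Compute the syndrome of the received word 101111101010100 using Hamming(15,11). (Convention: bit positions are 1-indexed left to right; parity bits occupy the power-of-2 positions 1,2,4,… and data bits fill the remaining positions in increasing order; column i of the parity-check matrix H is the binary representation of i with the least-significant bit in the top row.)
Syndrome s = H · r^T (mod 2), r = 101111101010100:
  s[0] = (101010101010101)·(101111101010100) mod 2 = 1+0+1+0+1+0+1+0+1+0+1+0+1+0+0 mod 2 = 1
  s[1] = (011001100110011)·(101111101010100) mod 2 = 0+0+1+0+0+1+1+0+0+0+1+0+0+0+0 mod 2 = 0
  s[2] = (000111100001111)·(101111101010100) mod 2 = 0+0+0+1+1+1+1+0+0+0+0+0+1+0+0 mod 2 = 1
  s[3] = (000000011111111)·(101111101010100) mod 2 = 0+0+0+0+0+0+0+0+1+0+1+0+1+0+0 mod 2 = 1
Syndrome = 1011
Non-zero syndrome: error at position 13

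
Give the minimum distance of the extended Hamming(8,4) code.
d_min = 4 (adding an overall parity bit to Hamming(7,4) raises d_min from 3 to 4).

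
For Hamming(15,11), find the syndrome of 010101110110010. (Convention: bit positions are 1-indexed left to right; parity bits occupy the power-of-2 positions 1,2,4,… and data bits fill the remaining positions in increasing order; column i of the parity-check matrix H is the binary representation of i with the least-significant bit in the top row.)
Syndrome s = H · r^T (mod 2), r = 010101110110010:
  s[0] = (101010101010101)·(010101110110010) mod 2 = 0+0+0+0+0+0+1+0+0+0+1+0+0+0+0 mod 2 = 0
  s[1] = (011001100110011)·(010101110110010) mod 2 = 0+1+0+0+0+1+1+0+0+1+1+0+0+1+0 mod 2 = 0
  s[2] = (000111100001111)·(010101110110010) mod 2 = 0+0+0+1+0+1+1+0+0+0+0+0+0+1+0 mod 2 = 0
  s[3] = (000000011111111)·(010101110110010) mod 2 = 0+0+0+0+0+0+0+1+0+1+1+0+0+1+0 mod 2 = 0
Syndrome = 0000
s = 0: no error detected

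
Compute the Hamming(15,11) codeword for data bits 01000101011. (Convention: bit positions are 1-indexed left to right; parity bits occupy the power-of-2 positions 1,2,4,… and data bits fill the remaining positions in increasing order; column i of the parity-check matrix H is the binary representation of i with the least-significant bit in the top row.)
Codeword c = d · G (mod 2), d = 01000101011:
  c[0] = d·G[:,0] = (01000101011)·(11011010101) mod 2 = 0+1+0+0+0+0+0+0+0+0+1 mod 2 = 0
  c[1] = d·G[:,1] = (01000101011)·(10110110011) mod 2 = 0+0+0+0+0+1+0+0+0+1+1 mod 2 = 1
  c[2] = d·G[:,2] = (01000101011)·(10000000000) mod 2 = 0+0+0+0+0+0+0+0+0+0+0 mod 2 = 0
  c[3] = d·G[:,3] = (01000101011)·(01110001111) mod 2 = 0+1+0+0+0+0+0+1+0+1+1 mod 2 = 0
  c[4] = d·G[:,4] = (01000101011)·(01000000000) mod 2 = 0+1+0+0+0+0+0+0+0+0+0 mod 2 = 1
  c[5] = d·G[:,5] = (01000101011)·(00100000000) mod 2 = 0+0+0+0+0+0+0+0+0+0+0 mod 2 = 0
  c[6] = d·G[:,6] = (01000101011)·(00010000000) mod 2 = 0+0+0+0+0+0+0+0+0+0+0 mod 2 = 0
  c[7] = d·G[:,7] = (01000101011)·(00001111111) mod 2 = 0+0+0+0+0+1+0+1+0+1+1 mod 2 = 0
  c[8] = d·G[:,8] = (01000101011)·(00001000000) mod 2 = 0+0+0+0+0+0+0+0+0+0+0 mod 2 = 0
  c[9] = d·G[:,9] = (01000101011)·(00000100000) mod 2 = 0+0+0+0+0+1+0+0+0+0+0 mod 2 = 1
  c[10] = d·G[:,10] = (01000101011)·(00000010000) mod 2 = 0+0+0+0+0+0+0+0+0+0+0 mod 2 = 0
  c[11] = d·G[:,11] = (01000101011)·(00000001000) mod 2 = 0+0+0+0+0+0+0+1+0+0+0 mod 2 = 1
  c[12] = d·G[:,12] = (01000101011)·(00000000100) mod 2 = 0+0+0+0+0+0+0+0+0+0+0 mod 2 = 0
  c[13] = d·G[:,13] = (01000101011)·(00000000010) mod 2 = 0+0+0+0+0+0+0+0+0+1+0 mod 2 = 1
  c[14] = d·G[:,14] = (01000101011)·(00000000001) mod 2 = 0+0+0+0+0+0+0+0+0+0+1 mod 2 = 1
Codeword = 010010000101011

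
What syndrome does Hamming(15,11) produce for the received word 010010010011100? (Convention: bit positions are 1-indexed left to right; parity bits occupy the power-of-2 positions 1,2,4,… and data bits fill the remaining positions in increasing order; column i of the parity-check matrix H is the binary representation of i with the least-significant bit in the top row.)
Syndrome s = H · r^T (mod 2), r = 010010010011100:
  s[0] = (101010101010101)·(010010010011100) mod 2 = 0+0+0+0+1+0+0+0+0+0+1+0+1+0+0 mod 2 = 1
  s[1] = (011001100110011)·(010010010011100) mod 2 = 0+1+0+0+0+0+0+0+0+0+1+0+0+0+0 mod 2 = 0
  s[2] = (000111100001111)·(010010010011100) mod 2 = 0+0+0+0+1+0+0+0+0+0+0+1+1+0+0 mod 2 = 1
  s[3] = (000000011111111)·(010010010011100) mod 2 = 0+0+0+0+0+0+0+1+0+0+1+1+1+0+0 mod 2 = 0
Syndrome = 1010
Non-zero syndrome: error at position 5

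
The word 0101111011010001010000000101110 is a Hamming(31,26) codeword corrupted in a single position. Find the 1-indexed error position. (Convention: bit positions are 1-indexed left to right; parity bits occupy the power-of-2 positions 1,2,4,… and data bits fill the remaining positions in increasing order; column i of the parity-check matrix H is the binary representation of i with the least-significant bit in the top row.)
Syndrome s = H · r^T (mod 2), r = 0101111011010001010000000101110:
  s[0] = (1010101010101010101010101010101)·(0101111011010001010000000101110) mod 2 = 0+0+0+0+1+0+1+0+1+0+0+0+0+0+0+0+0+0+0+0+0+0+0+0+0+0+0+0+1+0+0 mod 2 = 0
  s[1] = (0110011001100110011001100110011)·(0101111011010001010000000101110) mod 2 = 0+1+0+0+0+1+1+0+0+1+0+0+0+0+0+0+0+1+0+0+0+0+0+0+0+1+0+0+0+1+0 mod 2 = 1
  s[2] = (0001111000011110000111100001111)·(0101111011010001010000000101110) mod 2 = 0+0+0+1+1+1+1+0+0+0+0+1+0+0+0+0+0+0+0+0+0+0+0+0+0+0+0+1+1+1+0 mod 2 = 0
  s[3] = (0000000111111110000000011111111)·(0101111011010001010000000101110) mod 2 = 0+0+0+0+0+0+0+0+1+1+0+1+0+0+0+0+0+0+0+0+0+0+0+0+0+1+0+1+1+1+0 mod 2 = 1
  s[4] = (0000000000000001111111111111111)·(0101111011010001010000000101110) mod 2 = 0+0+0+0+0+0+0+0+0+0+0+0+0+0+0+1+0+1+0+0+0+0+0+0+0+1+0+1+1+1+0 mod 2 = 0
Syndrome = 01010
Column i of H is the binary representation of i, so the syndrome is the binary index of the flipped bit.
Read s = 01010 with s[0] as LSB: 0·2^0 + 1·2^1 + 0·2^2 + 1·2^3 + 0·2^4 = 10.
Error is at bit position 10.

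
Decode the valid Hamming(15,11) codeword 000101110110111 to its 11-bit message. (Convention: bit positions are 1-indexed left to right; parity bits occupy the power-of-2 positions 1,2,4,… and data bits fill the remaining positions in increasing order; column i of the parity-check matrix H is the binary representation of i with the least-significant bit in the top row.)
Parity bits occupy power-of-2 positions; data bits are at positions {3,5,6,7,9,10,11,12,13,14,15} (1-indexed).
Extract: c[3]=0 c[5]=0 c[6]=1 c[7]=1 c[9]=0 c[10]=1 c[11]=1 c[12]=0 c[13]=1 c[14]=1 c[15]=1
Data = 00110110111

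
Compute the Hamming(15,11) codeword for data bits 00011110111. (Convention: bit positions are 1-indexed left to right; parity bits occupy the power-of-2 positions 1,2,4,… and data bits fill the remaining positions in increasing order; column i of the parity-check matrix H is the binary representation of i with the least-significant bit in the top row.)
Codeword c = d · G (mod 2), d = 00011110111:
  c[0] = d·G[:,0] = (00011110111)·(11011010101) mod 2 = 0+0+0+1+1+0+1+0+1+0+1 mod 2 = 1
  c[1] = d·G[:,1] = (00011110111)·(10110110011) mod 2 = 0+0+0+1+0+1+1+0+0+1+1 mod 2 = 1
  c[2] = d·G[:,2] = (00011110111)·(10000000000) mod 2 = 0+0+0+0+0+0+0+0+0+0+0 mod 2 = 0
  c[3] = d·G[:,3] = (00011110111)·(01110001111) mod 2 = 0+0+0+1+0+0+0+0+1+1+1 mod 2 = 0
  c[4] = d·G[:,4] = (00011110111)·(01000000000) mod 2 = 0+0+0+0+0+0+0+0+0+0+0 mod 2 = 0
  c[5] = d·G[:,5] = (00011110111)·(00100000000) mod 2 = 0+0+0+0+0+0+0+0+0+0+0 mod 2 = 0
  c[6] = d·G[:,6] = (00011110111)·(00010000000) mod 2 = 0+0+0+1+0+0+0+0+0+0+0 mod 2 = 1
  c[7] = d·G[:,7] = (00011110111)·(00001111111) mod 2 = 0+0+0+0+1+1+1+0+1+1+1 mod 2 = 0
  c[8] = d·G[:,8] = (00011110111)·(00001000000) mod 2 = 0+0+0+0+1+0+0+0+0+0+0 mod 2 = 1
  c[9] = d·G[:,9] = (00011110111)·(00000100000) mod 2 = 0+0+0+0+0+1+0+0+0+0+0 mod 2 = 1
  c[10] = d·G[:,10] = (00011110111)·(00000010000) mod 2 = 0+0+0+0+0+0+1+0+0+0+0 mod 2 = 1
  c[11] = d·G[:,11] = (00011110111)·(00000001000) mod 2 = 0+0+0+0+0+0+0+0+0+0+0 mod 2 = 0
  c[12] = d·G[:,12] = (00011110111)·(00000000100) mod 2 = 0+0+0+0+0+0+0+0+1+0+0 mod 2 = 1
  c[13] = d·G[:,13] = (00011110111)·(00000000010) mod 2 = 0+0+0+0+0+0+0+0+0+1+0 mod 2 = 1
  c[14] = d·G[:,14] = (00011110111)·(00000000001) mod 2 = 0+0+0+0+0+0+0+0+0+0+1 mod 2 = 1
Codeword = 110000101110111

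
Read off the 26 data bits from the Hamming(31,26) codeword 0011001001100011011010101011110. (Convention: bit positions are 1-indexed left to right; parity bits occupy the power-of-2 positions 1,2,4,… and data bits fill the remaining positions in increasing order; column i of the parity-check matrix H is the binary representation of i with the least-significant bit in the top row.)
Parity bits occupy power-of-2 positions; data bits are at positions {3,5,6,7,9,10,11,12,13,14,15,17,18,19,20,21,22,23,24,25,26,27,28,29,30,31} (1-indexed).
Extract: c[3]=1 c[5]=0 c[6]=0 c[7]=1 c[9]=0 c[10]=1 c[11]=1 c[12]=0 c[13]=0 c[14]=0 c[15]=1 c[17]=0 c[18]=1 c[19]=1 c[20]=0 c[21]=1 c[22]=0 c[23]=1 c[24]=0 c[25]=1 c[26]=0 c[27]=1 c[28]=1 c[29]=1 c[30]=1 c[31]=0
Data = 10010110001011010101011110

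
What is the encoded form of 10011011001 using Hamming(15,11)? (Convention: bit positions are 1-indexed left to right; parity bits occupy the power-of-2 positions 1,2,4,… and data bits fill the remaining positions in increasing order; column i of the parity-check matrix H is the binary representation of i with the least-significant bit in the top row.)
Codeword c = d · G (mod 2), d = 10011011001:
  c[0] = d·G[:,0] = (10011011001)·(11011010101) mod 2 = 1+0+0+1+1+0+1+0+0+0+1 mod 2 = 1
  c[1] = d·G[:,1] = (10011011001)·(10110110011) mod 2 = 1+0+0+1+0+0+1+0+0+0+1 mod 2 = 0
  c[2] = d·G[:,2] = (10011011001)·(10000000000) mod 2 = 1+0+0+0+0+0+0+0+0+0+0 mod 2 = 1
  c[3] = d·G[:,3] = (10011011001)·(01110001111) mod 2 = 0+0+0+1+0+0+0+1+0+0+1 mod 2 = 1
  c[4] = d·G[:,4] = (10011011001)·(01000000000) mod 2 = 0+0+0+0+0+0+0+0+0+0+0 mod 2 = 0
  c[5] = d·G[:,5] = (10011011001)·(00100000000) mod 2 = 0+0+0+0+0+0+0+0+0+0+0 mod 2 = 0
  c[6] = d·G[:,6] = (10011011001)·(00010000000) mod 2 = 0+0+0+1+0+0+0+0+0+0+0 mod 2 = 1
  c[7] = d·G[:,7] = (10011011001)·(00001111111) mod 2 = 0+0+0+0+1+0+1+1+0+0+1 mod 2 = 0
  c[8] = d·G[:,8] = (10011011001)·(00001000000) mod 2 = 0+0+0+0+1+0+0+0+0+0+0 mod 2 = 1
  c[9] = d·G[:,9] = (10011011001)·(00000100000) mod 2 = 0+0+0+0+0+0+0+0+0+0+0 mod 2 = 0
  c[10] = d·G[:,10] = (10011011001)·(00000010000) mod 2 = 0+0+0+0+0+0+1+0+0+0+0 mod 2 = 1
  c[11] = d·G[:,11] = (10011011001)·(00000001000) mod 2 = 0+0+0+0+0+0+0+1+0+0+0 mod 2 = 1
  c[12] = d·G[:,12] = (10011011001)·(00000000100) mod 2 = 0+0+0+0+0+0+0+0+0+0+0 mod 2 = 0
  c[13] = d·G[:,13] = (10011011001)·(00000000010) mod 2 = 0+0+0+0+0+0+0+0+0+0+0 mod 2 = 0
  c[14] = d·G[:,14] = (10011011001)·(00000000001) mod 2 = 0+0+0+0+0+0+0+0+0+0+1 mod 2 = 1
Codeword = 101100101011001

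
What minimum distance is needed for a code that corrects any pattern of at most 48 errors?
Correcting t errors requires d_min ≥ 2t + 1 = 2·48 + 1 = 97.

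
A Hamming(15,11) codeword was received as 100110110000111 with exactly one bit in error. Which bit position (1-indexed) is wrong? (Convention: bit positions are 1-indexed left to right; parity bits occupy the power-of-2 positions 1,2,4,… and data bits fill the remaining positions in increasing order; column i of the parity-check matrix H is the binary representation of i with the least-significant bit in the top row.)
Syndrome s = H · r^T (mod 2), r = 100110110000111:
  s[0] = (101010101010101)·(100110110000111) mod 2 = 1+0+0+0+1+0+1+0+0+0+0+0+1+0+1 mod 2 = 1
  s[1] = (011001100110011)·(100110110000111) mod 2 = 0+0+0+0+0+0+1+0+0+0+0+0+0+1+1 mod 2 = 1
  s[2] = (000111100001111)·(100110110000111) mod 2 = 0+0+0+1+1+0+1+0+0+0+0+0+1+1+1 mod 2 = 0
  s[3] = (000000011111111)·(100110110000111) mod 2 = 0+0+0+0+0+0+0+1+0+0+0+0+1+1+1 mod 2 = 0
Syndrome = 1100
Column i of H is the binary representation of i, so the syndrome is the binary index of the flipped bit.
Read s = 1100 with s[0] as LSB: 1·2^0 + 1·2^1 + 0·2^2 + 0·2^3 = 3.
Error is at bit position 3.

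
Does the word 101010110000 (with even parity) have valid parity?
Sum of all bits: 1+0+1+0+1+0+1+1+0+0+0+0 = 5; 5 mod 2 = 1. Result is 1 → parity error detected.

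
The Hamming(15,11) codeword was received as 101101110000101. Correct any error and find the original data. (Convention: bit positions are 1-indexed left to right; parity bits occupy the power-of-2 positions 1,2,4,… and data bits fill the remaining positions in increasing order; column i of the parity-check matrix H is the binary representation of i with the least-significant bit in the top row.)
Syndrome s = H · r^T (mod 2), r = 101101110000101:
  s[0] = (101010101010101)·(101101110000101) mod 2 = 1+0+1+0+0+0+1+0+0+0+0+0+1+0+1 mod 2 = 1
  s[1] = (011001100110011)·(101101110000101) mod 2 = 0+0+1+0+0+1+1+0+0+0+0+0+0+0+1 mod 2 = 0
  s[2] = (000111100001111)·(101101110000101) mod 2 = 0+0+0+1+0+1+1+0+0+0+0+0+1+0+1 mod 2 = 1
  s[3] = (000000011111111)·(101101110000101) mod 2 = 0+0+0+0+0+0+0+1+0+0+0+0+1+0+1 mod 2 = 1
Syndrome = 1011
Column 13 of H equals this syndrome → error at bit 13 (1-indexed).
Flip bit 13: 101101110000101 → 101101110000001
Extract data bits at positions {3,5,6,7,9,10,11,12,13,14,15}: 10110000001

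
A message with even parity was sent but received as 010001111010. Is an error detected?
Sum of received bits: 0+1+0+0+0+1+1+1+1+0+1+0 = 6; 6 mod 2 = 0. Result is 0 → no error detected.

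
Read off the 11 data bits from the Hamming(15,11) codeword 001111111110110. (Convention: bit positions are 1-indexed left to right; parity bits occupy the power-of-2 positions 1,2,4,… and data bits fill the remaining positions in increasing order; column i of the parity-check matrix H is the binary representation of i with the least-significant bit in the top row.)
Parity bits occupy power-of-2 positions; data bits are at positions {3,5,6,7,9,10,11,12,13,14,15} (1-indexed).
Extract: c[3]=1 c[5]=1 c[6]=1 c[7]=1 c[9]=1 c[10]=1 c[11]=1 c[12]=0 c[13]=1 c[14]=1 c[15]=0
Data = 11111110110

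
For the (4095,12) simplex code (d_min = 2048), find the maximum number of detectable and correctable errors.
Detection only: up to d_min − 1 = 2047 errors.
Correction: up to ⌊(d_min − 1)/2⌋ = ⌊2047/2⌋ = 1023 errors.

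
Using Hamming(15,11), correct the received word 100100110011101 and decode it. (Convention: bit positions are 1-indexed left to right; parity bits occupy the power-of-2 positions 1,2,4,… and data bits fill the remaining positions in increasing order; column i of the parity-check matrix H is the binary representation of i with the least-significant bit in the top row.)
Syndrome s = H · r^T (mod 2), r = 100100110011101:
  s[0] = (101010101010101)·(100100110011101) mod 2 = 1+0+0+0+0+0+1+0+0+0+1+0+1+0+1 mod 2 = 1
  s[1] = (011001100110011)·(100100110011101) mod 2 = 0+0+0+0+0+0+1+0+0+0+1+0+0+0+1 mod 2 = 1
  s[2] = (000111100001111)·(100100110011101) mod 2 = 0+0+0+1+0+0+1+0+0+0+0+1+1+0+1 mod 2 = 1
  s[3] = (000000011111111)·(100100110011101) mod 2 = 0+0+0+0+0+0+0+1+0+0+1+1+1+0+1 mod 2 = 1
Syndrome = 1111
Column 15 of H equals this syndrome → error at bit 15 (1-indexed).
Flip bit 15: 100100110011101 → 100100110011100
Extract data bits at positions {3,5,6,7,9,10,11,12,13,14,15}: 00010011100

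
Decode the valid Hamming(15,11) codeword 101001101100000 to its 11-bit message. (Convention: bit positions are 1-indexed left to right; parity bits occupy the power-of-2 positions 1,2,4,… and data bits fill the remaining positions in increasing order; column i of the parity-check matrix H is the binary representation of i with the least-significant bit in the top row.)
Parity bits occupy power-of-2 positions; data bits are at positions {3,5,6,7,9,10,11,12,13,14,15} (1-indexed).
Extract: c[3]=1 c[5]=0 c[6]=1 c[7]=1 c[9]=1 c[10]=1 c[11]=0 c[12]=0 c[13]=0 c[14]=0 c[15]=0
Data = 10111100000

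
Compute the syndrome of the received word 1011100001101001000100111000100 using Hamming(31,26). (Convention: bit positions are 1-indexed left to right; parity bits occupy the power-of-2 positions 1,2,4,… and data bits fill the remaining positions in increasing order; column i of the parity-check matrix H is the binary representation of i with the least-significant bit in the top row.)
Syndrome s = H · r^T (mod 2), r = 1011100001101001000100111000100:
  s[0] = (1010101010101010101010101010101)·(1011100001101001000100111000100) mod 2 = 1+0+1+0+1+0+0+0+0+0+1+0+1+0+0+0+0+0+0+0+0+0+1+0+1+0+0+0+1+0+0 mod 2 = 0
  s[1] = (0110011001100110011001100110011)·(1011100001101001000100111000100) mod 2 = 0+0+1+0+0+0+0+0+0+1+1+0+0+0+0+0+0+0+0+0+0+0+1+0+0+0+0+0+0+0+0 mod 2 = 0
  s[2] = (0001111000011110000111100001111)·(1011100001101001000100111000100) mod 2 = 0+0+0+1+1+0+0+0+0+0+0+0+1+0+0+0+0+0+0+1+0+0+1+0+0+0+0+0+1+0+0 mod 2 = 0
  s[3] = (0000000111111110000000011111111)·(1011100001101001000100111000100) mod 2 = 0+0+0+0+0+0+0+0+0+1+1+0+1+0+0+0+0+0+0+0+0+0+0+1+1+0+0+0+1+0+0 mod 2 = 0
  s[4] = (0000000000000001111111111111111)·(1011100001101001000100111000100) mod 2 = 0+0+0+0+0+0+0+0+0+0+0+0+0+0+0+1+0+0+0+1+0+0+1+1+1+0+0+0+1+0+0 mod 2 = 0
Syndrome = 00000
s = 0: no error detected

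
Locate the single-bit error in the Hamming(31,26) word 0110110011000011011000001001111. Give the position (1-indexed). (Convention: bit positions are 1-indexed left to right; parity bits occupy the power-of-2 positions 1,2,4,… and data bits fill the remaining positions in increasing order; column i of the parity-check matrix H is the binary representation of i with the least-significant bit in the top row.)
Syndrome s = H · r^T (mod 2), r = 0110110011000011011000001001111:
  s[0] = (1010101010101010101010101010101)·(0110110011000011011000001001111) mod 2 = 0+0+1+0+1+0+0+0+1+0+0+0+0+0+1+0+0+0+1+0+0+0+0+0+1+0+0+0+1+0+1 mod 2 = 0
  s[1] = (0110011001100110011001100110011)·(0110110011000011011000001001111) mod 2 = 0+1+1+0+0+1+0+0+0+1+0+0+0+0+1+0+0+1+1+0+0+0+0+0+0+0+0+0+0+1+1 mod 2 = 1
  s[2] = (0001111000011110000111100001111)·(0110110011000011011000001001111) mod 2 = 0+0+0+0+1+1+0+0+0+0+0+0+0+0+1+0+0+0+0+0+0+0+0+0+0+0+0+1+1+1+1 mod 2 = 1
  s[3] = (0000000111111110000000011111111)·(0110110011000011011000001001111) mod 2 = 0+0+0+0+0+0+0+0+1+1+0+0+0+0+1+0+0+0+0+0+0+0+0+0+1+0+0+1+1+1+1 mod 2 = 0
  s[4] = (0000000000000001111111111111111)·(0110110011000011011000001001111) mod 2 = 0+0+0+0+0+0+0+0+0+0+0+0+0+0+0+1+0+1+1+0+0+0+0+0+1+0+0+1+1+1+1 mod 2 = 0
Syndrome = 01100
Column i of H is the binary representation of i, so the syndrome is the binary index of the flipped bit.
Read s = 01100 with s[0] as LSB: 0·2^0 + 1·2^1 + 1·2^2 + 0·2^3 + 0·2^4 = 6.
Error is at bit position 6.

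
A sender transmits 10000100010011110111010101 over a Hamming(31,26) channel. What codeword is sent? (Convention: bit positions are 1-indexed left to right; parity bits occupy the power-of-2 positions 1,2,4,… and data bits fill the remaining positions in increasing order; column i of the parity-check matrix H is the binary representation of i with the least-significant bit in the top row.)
Codeword c = d · G (mod 2), d = 10000100010011110111010101:
  c[0] = d·G[:,0] = (10000100010011110111010101)·(11011010101101010101010101) mod 2 = 1+0+0+0+0+0+0+0+0+0+0+0+0+1+0+1+0+1+0+1+0+1+0+1+0+1 mod 2 = 0
  c[1] = d·G[:,1] = (10000100010011110111010101)·(10110110011011001100110011) mod 2 = 1+0+0+0+0+1+0+0+0+1+0+0+1+1+0+0+0+1+0+0+0+1+0+0+0+1 mod 2 = 0
  c[2] = d·G[:,2] = (10000100010011110111010101)·(10000000000000000000000000) mod 2 = 1+0+0+0+0+0+0+0+0+0+0+0+0+0+0+0+0+0+0+0+0+0+0+0+0+0 mod 2 = 1
  c[3] = d·G[:,3] = (10000100010011110111010101)·(01110001111000111100001111) mod 2 = 0+0+0+0+0+0+0+0+0+1+0+0+0+0+1+1+0+1+0+0+0+0+0+1+0+1 mod 2 = 0
  c[4] = d·G[:,4] = (10000100010011110111010101)·(01000000000000000000000000) mod 2 = 0+0+0+0+0+0+0+0+0+0+0+0+0+0+0+0+0+0+0+0+0+0+0+0+0+0 mod 2 = 0
  c[5] = d·G[:,5] = (10000100010011110111010101)·(00100000000000000000000000) mod 2 = 0+0+0+0+0+0+0+0+0+0+0+0+0+0+0+0+0+0+0+0+0+0+0+0+0+0 mod 2 = 0
  c[6] = d·G[:,6] = (10000100010011110111010101)·(00010000000000000000000000) mod 2 = 0+0+0+0+0+0+0+0+0+0+0+0+0+0+0+0+0+0+0+0+0+0+0+0+0+0 mod 2 = 0
  c[7] = d·G[:,7] = (10000100010011110111010101)·(00001111111000000011111111) mod 2 = 0+0+0+0+0+1+0+0+0+1+0+0+0+0+0+0+0+0+1+1+0+1+0+1+0+1 mod 2 = 1
  c[8] = d·G[:,8] = (10000100010011110111010101)·(00001000000000000000000000) mod 2 = 0+0+0+0+0+0+0+0+0+0+0+0+0+0+0+0+0+0+0+0+0+0+0+0+0+0 mod 2 = 0
  c[9] = d·G[:,9] = (10000100010011110111010101)·(00000100000000000000000000) mod 2 = 0+0+0+0+0+1+0+0+0+0+0+0+0+0+0+0+0+0+0+0+0+0+0+0+0+0 mod 2 = 1
  c[10] = d·G[:,10] = (10000100010011110111010101)·(00000010000000000000000000) mod 2 = 0+0+0+0+0+0+0+0+0+0+0+0+0+0+0+0+0+0+0+0+0+0+0+0+0+0 mod 2 = 0
  c[11] = d·G[:,11] = (10000100010011110111010101)·(00000001000000000000000000) mod 2 = 0+0+0+0+0+0+0+0+0+0+0+0+0+0+0+0+0+0+0+0+0+0+0+0+0+0 mod 2 = 0
  c[12] = d·G[:,12] = (10000100010011110111010101)·(00000000100000000000000000) mod 2 = 0+0+0+0+0+0+0+0+0+0+0+0+0+0+0+0+0+0+0+0+0+0+0+0+0+0 mod 2 = 0
  c[13] = d·G[:,13] = (10000100010011110111010101)·(00000000010000000000000000) mod 2 = 0+0+0+0+0+0+0+0+0+1+0+0+0+0+0+0+0+0+0+0+0+0+0+0+0+0 mod 2 = 1
  c[14] = d·G[:,14] = (10000100010011110111010101)·(00000000001000000000000000) mod 2 = 0+0+0+0+0+0+0+0+0+0+0+0+0+0+0+0+0+0+0+0+0+0+0+0+0+0 mod 2 = 0
  c[15] = d·G[:,15] = (10000100010011110111010101)·(00000000000111111111111111) mod 2 = 0+0+0+0+0+0+0+0+0+0+0+0+1+1+1+1+0+1+1+1+0+1+0+1+0+1 mod 2 = 0
  c[16] = d·G[:,16] = (10000100010011110111010101)·(00000000000100000000000000) mod 2 = 0+0+0+0+0+0+0+0+0+0+0+0+0+0+0+0+0+0+0+0+0+0+0+0+0+0 mod 2 = 0
  c[17] = d·G[:,17] = (10000100010011110111010101)·(00000000000010000000000000) mod 2 = 0+0+0+0+0+0+0+0+0+0+0+0+1+0+0+0+0+0+0+0+0+0+0+0+0+0 mod 2 = 1
  c[18] = d·G[:,18] = (10000100010011110111010101)·(00000000000001000000000000) mod 2 = 0+0+0+0+0+0+0+0+0+0+0+0+0+1+0+0+0+0+0+0+0+0+0+0+0+0 mod 2 = 1
  c[19] = d·G[:,19] = (10000100010011110111010101)·(00000000000000100000000000) mod 2 = 0+0+0+0+0+0+0+0+0+0+0+0+0+0+1+0+0+0+0+0+0+0+0+0+0+0 mod 2 = 1
  c[20] = d·G[:,20] = (10000100010011110111010101)·(00000000000000010000000000) mod 2 = 0+0+0+0+0+0+0+0+0+0+0+0+0+0+0+1+0+0+0+0+0+0+0+0+0+0 mod 2 = 1
  c[21] = d·G[:,21] = (10000100010011110111010101)·(00000000000000001000000000) mod 2 = 0+0+0+0+0+0+0+0+0+0+0+0+0+0+0+0+0+0+0+0+0+0+0+0+0+0 mod 2 = 0
  c[22] = d·G[:,22] = (10000100010011110111010101)·(00000000000000000100000000) mod 2 = 0+0+0+0+0+0+0+0+0+0+0+0+0+0+0+0+0+1+0+0+0+0+0+0+0+0 mod 2 = 1
  c[23] = d·G[:,23] = (10000100010011110111010101)·(00000000000000000010000000) mod 2 = 0+0+0+0+0+0+0+0+0+0+0+0+0+0+0+0+0+0+1+0+0+0+0+0+0+0 mod 2 = 1
  c[24] = d·G[:,24] = (10000100010011110111010101)·(00000000000000000001000000) mod 2 = 0+0+0+0+0+0+0+0+0+0+0+0+0+0+0+0+0+0+0+1+0+0+0+0+0+0 mod 2 = 1
  c[25] = d·G[:,25] = (10000100010011110111010101)·(00000000000000000000100000) mod 2 = 0+0+0+0+0+0+0+0+0+0+0+0+0+0+0+0+0+0+0+0+0+0+0+0+0+0 mod 2 = 0
  c[26] = d·G[:,26] = (10000100010011110111010101)·(00000000000000000000010000) mod 2 = 0+0+0+0+0+0+0+0+0+0+0+0+0+0+0+0+0+0+0+0+0+1+0+0+0+0 mod 2 = 1
  c[27] = d·G[:,27] = (10000100010011110111010101)·(00000000000000000000001000) mod 2 = 0+0+0+0+0+0+0+0+0+0+0+0+0+0+0+0+0+0+0+0+0+0+0+0+0+0 mod 2 = 0
  c[28] = d·G[:,28] = (10000100010011110111010101)·(00000000000000000000000100) mod 2 = 0+0+0+0+0+0+0+0+0+0+0+0+0+0+0+0+0+0+0+0+0+0+0+1+0+0 mod 2 = 1
  c[29] = d·G[:,29] = (10000100010011110111010101)·(00000000000000000000000010) mod 2 = 0+0+0+0+0+0+0+0+0+0+0+0+0+0+0+0+0+0+0+0+0+0+0+0+0+0 mod 2 = 0
  c[30] = d·G[:,30] = (10000100010011110111010101)·(00000000000000000000000001) mod 2 = 0+0+0+0+0+0+0+0+0+0+0+0+0+0+0+0+0+0+0+0+0+0+0+0+0+1 mod 2 = 1
Codeword = 0010000101000100011110111010101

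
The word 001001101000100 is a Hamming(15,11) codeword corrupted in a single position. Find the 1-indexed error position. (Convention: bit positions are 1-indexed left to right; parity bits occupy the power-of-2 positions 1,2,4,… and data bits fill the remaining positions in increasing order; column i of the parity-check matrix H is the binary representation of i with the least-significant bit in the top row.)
Syndrome s = H · r^T (mod 2), r = 001001101000100:
  s[0] = (101010101010101)·(001001101000100) mod 2 = 0+0+1+0+0+0+1+0+1+0+0+0+1+0+0 mod 2 = 0
  s[1] = (011001100110011)·(001001101000100) mod 2 = 0+0+1+0+0+1+1+0+0+0+0+0+0+0+0 mod 2 = 1
  s[2] = (000111100001111)·(001001101000100) mod 2 = 0+0+0+0+0+1+1+0+0+0+0+0+1+0+0 mod 2 = 1
  s[3] = (000000011111111)·(001001101000100) mod 2 = 0+0+0+0+0+0+0+0+1+0+0+0+1+0+0 mod 2 = 0
Syndrome = 0110
Column i of H is the binary representation of i, so the syndrome is the binary index of the flipped bit.
Read s = 0110 with s[0] as LSB: 0·2^0 + 1·2^1 + 1·2^2 + 0·2^3 = 6.
Error is at bit position 6.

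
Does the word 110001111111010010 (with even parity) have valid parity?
Sum of all bits: 1+1+0+0+0+1+1+1+1+1+1+1+0+1+0+0+1+0 = 11; 11 mod 2 = 1. Result is 1 → parity error detected.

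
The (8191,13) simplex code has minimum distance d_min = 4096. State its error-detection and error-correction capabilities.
Detection only: up to d_min − 1 = 4095 errors.
Correction: up to ⌊(d_min − 1)/2⌋ = ⌊4095/2⌋ = 2047 errors.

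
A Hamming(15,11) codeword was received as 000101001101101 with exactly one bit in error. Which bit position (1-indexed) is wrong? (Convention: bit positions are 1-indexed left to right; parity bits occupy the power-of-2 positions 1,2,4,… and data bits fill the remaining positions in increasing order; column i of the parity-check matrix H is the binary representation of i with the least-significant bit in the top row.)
Syndrome s = H · r^T (mod 2), r = 000101001101101:
  s[0] = (101010101010101)·(000101001101101) mod 2 = 0+0+0+0+0+0+0+0+1+0+0+0+1+0+1 mod 2 = 1
  s[1] = (011001100110011)·(000101001101101) mod 2 = 0+0+0+0+0+1+0+0+0+1+0+0+0+0+1 mod 2 = 1
  s[2] = (000111100001111)·(000101001101101) mod 2 = 0+0+0+1+0+1+0+0+0+0+0+1+1+0+1 mod 2 = 1
  s[3] = (000000011111111)·(000101001101101) mod 2 = 0+0+0+0+0+0+0+0+1+1+0+1+1+0+1 mod 2 = 1
Syndrome = 1111
Column i of H is the binary representation of i, so the syndrome is the binary index of the flipped bit.
Read s = 1111 with s[0] as LSB: 1·2^0 + 1·2^1 + 1·2^2 + 1·2^3 = 15.
Error is at bit position 15.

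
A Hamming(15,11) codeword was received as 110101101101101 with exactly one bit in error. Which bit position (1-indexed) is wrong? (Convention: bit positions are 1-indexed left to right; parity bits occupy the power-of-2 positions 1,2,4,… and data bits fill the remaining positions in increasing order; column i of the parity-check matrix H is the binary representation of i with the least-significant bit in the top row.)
Syndrome s = H · r^T (mod 2), r = 110101101101101:
  s[0] = (101010101010101)·(110101101101101) mod 2 = 1+0+0+0+0+0+1+0+1+0+0+0+1+0+1 mod 2 = 1
  s[1] = (011001100110011)·(110101101101101) mod 2 = 0+1+0+0+0+1+1+0+0+1+0+0+0+0+1 mod 2 = 1
  s[2] = (000111100001111)·(110101101101101) mod 2 = 0+0+0+1+0+1+1+0+0+0+0+1+1+0+1 mod 2 = 0
  s[3] = (000000011111111)·(110101101101101) mod 2 = 0+0+0+0+0+0+0+0+1+1+0+1+1+0+1 mod 2 = 1
Syndrome = 1101
Column i of H is the binary representation of i, so the syndrome is the binary index of the flipped bit.
Read s = 1101 with s[0] as LSB: 1·2^0 + 1·2^1 + 0·2^2 + 1·2^3 = 11.
Error is at bit position 11.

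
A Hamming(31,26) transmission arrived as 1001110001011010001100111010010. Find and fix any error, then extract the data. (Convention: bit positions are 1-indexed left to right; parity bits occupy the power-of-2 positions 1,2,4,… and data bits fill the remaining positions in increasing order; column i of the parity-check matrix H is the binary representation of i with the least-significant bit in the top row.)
Syndrome s = H · r^T (mod 2), r = 1001110001011010001100111010010:
  s[0] = (1010101010101010101010101010101)·(1001110001011010001100111010010) mod 2 = 1+0+0+0+1+0+0+0+0+0+0+0+1+0+1+0+0+0+1+0+0+0+1+0+1+0+1+0+0+0+0 mod 2 = 0
  s[1] = (0110011001100110011001100110011)·(1001110001011010001100111010010) mod 2 = 0+0+0+0+0+1+0+0+0+1+0+0+0+0+1+0+0+0+1+0+0+0+1+0+0+0+1+0+0+1+0 mod 2 = 1
  s[2] = (0001111000011110000111100001111)·(1001110001011010001100111010010) mod 2 = 0+0+0+1+1+1+0+0+0+0+0+1+1+0+1+0+0+0+0+1+0+0+1+0+0+0+0+0+0+1+0 mod 2 = 1
  s[3] = (0000000111111110000000011111111)·(1001110001011010001100111010010) mod 2 = 0+0+0+0+0+0+0+0+0+1+0+1+1+0+1+0+0+0+0+0+0+0+0+1+1+0+1+0+0+1+0 mod 2 = 0
  s[4] = (0000000000000001111111111111111)·(1001110001011010001100111010010) mod 2 = 0+0+0+0+0+0+0+0+0+0+0+0+0+0+0+0+0+0+1+1+0+0+1+1+1+0+1+0+0+1+0 mod 2 = 1
Syndrome = 01101
Column 22 of H equals this syndrome → error at bit 22 (1-indexed).
Flip bit 22: 1001110001011010001100111010010 → 1001110001011010001101111010010
Extract data bits at positions {3,5,6,7,9,10,11,12,13,14,15,17,18,19,20,21,22,23,24,25,26,27,28,29,30,31}: 01100101101001101111010010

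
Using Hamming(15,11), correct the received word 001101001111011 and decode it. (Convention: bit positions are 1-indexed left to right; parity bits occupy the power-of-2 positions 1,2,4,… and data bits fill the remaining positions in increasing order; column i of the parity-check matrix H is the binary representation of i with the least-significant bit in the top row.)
Syndrome s = H · r^T (mod 2), r = 001101001111011:
  s[0] = (101010101010101)·(001101001111011) mod 2 = 0+0+1+0+0+0+0+0+1+0+1+0+0+0+1 mod 2 = 0
  s[1] = (011001100110011)·(001101001111011) mod 2 = 0+0+1+0+0+1+0+0+0+1+1+0+0+1+1 mod 2 = 0
  s[2] = (000111100001111)·(001101001111011) mod 2 = 0+0+0+1+0+1+0+0+0+0+0+1+0+1+1 mod 2 = 1
  s[3] = (000000011111111)·(001101001111011) mod 2 = 0+0+0+0+0+0+0+0+1+1+1+1+0+1+1 mod 2 = 0
Syndrome = 0010
Column 4 of H equals this syndrome → error at bit 4 (1-indexed).
Flip bit 4: 001101001111011 → 001001001111011
Extract data bits at positions {3,5,6,7,9,10,11,12,13,14,15}: 10101111011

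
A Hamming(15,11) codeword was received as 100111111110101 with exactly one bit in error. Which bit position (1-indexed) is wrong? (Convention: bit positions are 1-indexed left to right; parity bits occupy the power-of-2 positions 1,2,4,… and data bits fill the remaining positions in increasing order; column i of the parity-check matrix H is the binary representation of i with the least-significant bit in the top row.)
Syndrome s = H · r^T (mod 2), r = 100111111110101:
  s[0] = (101010101010101)·(100111111110101) mod 2 = 1+0+0+0+1+0+1+0+1+0+1+0+1+0+1 mod 2 = 1
  s[1] = (011001100110011)·(100111111110101) mod 2 = 0+0+0+0+0+1+1+0+0+1+1+0+0+0+1 mod 2 = 1
  s[2] = (000111100001111)·(100111111110101) mod 2 = 0+0+0+1+1+1+1+0+0+0+0+0+1+0+1 mod 2 = 0
  s[3] = (000000011111111)·(100111111110101) mod 2 = 0+0+0+0+0+0+0+1+1+1+1+0+1+0+1 mod 2 = 0
Syndrome = 1100
Column i of H is the binary representation of i, so the syndrome is the binary index of the flipped bit.
Read s = 1100 with s[0] as LSB: 1·2^0 + 1·2^1 + 0·2^2 + 0·2^3 = 3.
Error is at bit position 3.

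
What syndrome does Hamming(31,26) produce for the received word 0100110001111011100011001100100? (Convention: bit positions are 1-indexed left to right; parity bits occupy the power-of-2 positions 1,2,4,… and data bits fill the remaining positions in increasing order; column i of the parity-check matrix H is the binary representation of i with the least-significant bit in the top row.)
Syndrome s = H · r^T (mod 2), r = 0100110001111011100011001100100:
  s[0] = (1010101010101010101010101010101)·(0100110001111011100011001100100) mod 2 = 0+0+0+0+1+0+0+0+0+0+1+0+1+0+1+0+1+0+0+0+1+0+0+0+1+0+0+0+1+0+0 mod 2 = 0
  s[1] = (0110011001100110011001100110011)·(0100110001111011100011001100100) mod 2 = 0+1+0+0+0+1+0+0+0+1+1+0+0+0+1+0+0+0+0+0+0+1+0+0+0+1+0+0+0+0+0 mod 2 = 1
  s[2] = (0001111000011110000111100001111)·(0100110001111011100011001100100) mod 2 = 0+0+0+0+1+1+0+0+0+0+0+1+1+0+1+0+0+0+0+0+1+1+0+0+0+0+0+0+1+0+0 mod 2 = 0
  s[3] = (0000000111111110000000011111111)·(0100110001111011100011001100100) mod 2 = 0+0+0+0+0+0+0+0+0+1+1+1+1+0+1+0+0+0+0+0+0+0+0+0+1+1+0+0+1+0+0 mod 2 = 0
  s[4] = (0000000000000001111111111111111)·(0100110001111011100011001100100) mod 2 = 0+0+0+0+0+0+0+0+0+0+0+0+0+0+0+1+1+0+0+0+1+1+0+0+1+1+0+0+1+0+0 mod 2 = 1
Syndrome = 01001
Non-zero syndrome: error at position 18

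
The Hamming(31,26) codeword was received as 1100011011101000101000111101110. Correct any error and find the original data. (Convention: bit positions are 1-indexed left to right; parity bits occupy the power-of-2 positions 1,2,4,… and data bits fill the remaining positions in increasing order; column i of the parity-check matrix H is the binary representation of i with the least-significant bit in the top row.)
Syndrome s = H · r^T (mod 2), r = 1100011011101000101000111101110:
  s[0] = (1010101010101010101010101010101)·(1100011011101000101000111101110) mod 2 = 1+0+0+0+0+0+1+0+1+0+1+0+1+0+0+0+1+0+1+0+0+0+1+0+1+0+0+0+1+0+0 mod 2 = 0
  s[1] = (0110011001100110011001100110011)·(1100011011101000101000111101110) mod 2 = 0+1+0+0+0+1+1+0+0+1+1+0+0+0+0+0+0+0+1+0+0+0+1+0+0+1+0+0+0+1+0 mod 2 = 1
  s[2] = (0001111000011110000111100001111)·(1100011011101000101000111101110) mod 2 = 0+0+0+0+0+1+1+0+0+0+0+0+1+0+0+0+0+0+0+0+0+0+1+0+0+0+0+1+1+1+0 mod 2 = 1
  s[3] = (0000000111111110000000011111111)·(1100011011101000101000111101110) mod 2 = 0+0+0+0+0+0+0+0+1+1+1+0+1+0+0+0+0+0+0+0+0+0+0+1+1+1+0+1+1+1+0 mod 2 = 0
  s[4] = (0000000000000001111111111111111)·(1100011011101000101000111101110) mod 2 = 0+0+0+0+0+0+0+0+0+0+0+0+0+0+0+0+1+0+1+0+0+0+1+1+1+1+0+1+1+1+0 mod 2 = 1
Syndrome = 01101
Column 22 of H equals this syndrome → error at bit 22 (1-indexed).
Flip bit 22: 1100011011101000101000111101110 → 1100011011101000101001111101110
Extract data bits at positions {3,5,6,7,9,10,11,12,13,14,15,17,18,19,20,21,22,23,24,25,26,27,28,29,30,31}: 00111110100101001111101110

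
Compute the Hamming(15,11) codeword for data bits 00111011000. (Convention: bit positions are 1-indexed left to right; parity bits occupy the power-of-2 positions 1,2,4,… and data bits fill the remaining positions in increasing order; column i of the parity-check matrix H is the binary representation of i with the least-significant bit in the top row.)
Codeword c = d · G (mod 2), d = 00111011000:
  c[0] = d·G[:,0] = (00111011000)·(11011010101) mod 2 = 0+0+0+1+1+0+1+0+0+0+0 mod 2 = 1
  c[1] = d·G[:,1] = (00111011000)·(10110110011) mod 2 = 0+0+1+1+0+0+1+0+0+0+0 mod 2 = 1
  c[2] = d·G[:,2] = (00111011000)·(10000000000) mod 2 = 0+0+0+0+0+0+0+0+0+0+0 mod 2 = 0
  c[3] = d·G[:,3] = (00111011000)·(01110001111) mod 2 = 0+0+1+1+0+0+0+1+0+0+0 mod 2 = 1
  c[4] = d·G[:,4] = (00111011000)·(01000000000) mod 2 = 0+0+0+0+0+0+0+0+0+0+0 mod 2 = 0
  c[5] = d·G[:,5] = (00111011000)·(00100000000) mod 2 = 0+0+1+0+0+0+0+0+0+0+0 mod 2 = 1
  c[6] = d·G[:,6] = (00111011000)·(00010000000) mod 2 = 0+0+0+1+0+0+0+0+0+0+0 mod 2 = 1
  c[7] = d·G[:,7] = (00111011000)·(00001111111) mod 2 = 0+0+0+0+1+0+1+1+0+0+0 mod 2 = 1
  c[8] = d·G[:,8] = (00111011000)·(00001000000) mod 2 = 0+0+0+0+1+0+0+0+0+0+0 mod 2 = 1
  c[9] = d·G[:,9] = (00111011000)·(00000100000) mod 2 = 0+0+0+0+0+0+0+0+0+0+0 mod 2 = 0
  c[10] = d·G[:,10] = (00111011000)·(00000010000) mod 2 = 0+0+0+0+0+0+1+0+0+0+0 mod 2 = 1
  c[11] = d·G[:,11] = (00111011000)·(00000001000) mod 2 = 0+0+0+0+0+0+0+1+0+0+0 mod 2 = 1
  c[12] = d·G[:,12] = (00111011000)·(00000000100) mod 2 = 0+0+0+0+0+0+0+0+0+0+0 mod 2 = 0
  c[13] = d·G[:,13] = (00111011000)·(00000000010) mod 2 = 0+0+0+0+0+0+0+0+0+0+0 mod 2 = 0
  c[14] = d·G[:,14] = (00111011000)·(00000000001) mod 2 = 0+0+0+0+0+0+0+0+0+0+0 mod 2 = 0
Codeword = 110101111011000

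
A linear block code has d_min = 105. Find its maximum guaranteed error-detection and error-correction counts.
(a) Detection requires d_min ≥ e+1, so e ≤ d_min − 1 = 104.
(b) Correction requires d_min ≥ 2t+1, so t ≤ ⌊(d_min − 1)/2⌋ = ⌊104/2⌋ = 52.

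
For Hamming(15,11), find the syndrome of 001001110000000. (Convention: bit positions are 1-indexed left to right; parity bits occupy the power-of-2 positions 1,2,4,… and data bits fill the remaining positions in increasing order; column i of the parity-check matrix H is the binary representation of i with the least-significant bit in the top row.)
Syndrome s = H · r^T (mod 2), r = 001001110000000:
  s[0] = (101010101010101)·(001001110000000) mod 2 = 0+0+1+0+0+0+1+0+0+0+0+0+0+0+0 mod 2 = 0
  s[1] = (011001100110011)·(001001110000000) mod 2 = 0+0+1+0+0+1+1+0+0+0+0+0+0+0+0 mod 2 = 1
  s[2] = (000111100001111)·(001001110000000) mod 2 = 0+0+0+0+0+1+1+0+0+0+0+0+0+0+0 mod 2 = 0
  s[3] = (000000011111111)·(001001110000000) mod 2 = 0+0+0+0+0+0+0+1+0+0+0+0+0+0+0 mod 2 = 1
Syndrome = 0101
Non-zero syndrome: error at position 10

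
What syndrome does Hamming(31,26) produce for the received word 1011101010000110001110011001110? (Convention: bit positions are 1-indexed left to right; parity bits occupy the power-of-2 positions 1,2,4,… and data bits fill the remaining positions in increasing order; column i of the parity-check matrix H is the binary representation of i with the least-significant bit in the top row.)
Syndrome s = H · r^T (mod 2), r = 1011101010000110001110011001110:
  s[0] = (1010101010101010101010101010101)·(1011101010000110001110011001110) mod 2 = 1+0+1+0+1+0+1+0+1+0+0+0+0+0+1+0+0+0+1+0+1+0+0+0+1+0+0+0+1+0+0 mod 2 = 0
  s[1] = (0110011001100110011001100110011)·(1011101010000110001110011001110) mod 2 = 0+0+1+0+0+0+1+0+0+0+0+0+0+1+1+0+0+0+1+0+0+0+0+0+0+0+0+0+0+1+0 mod 2 = 0
  s[2] = (0001111000011110000111100001111)·(1011101010000110001110011001110) mod 2 = 0+0+0+1+1+0+1+0+0+0+0+0+0+1+1+0+0+0+0+1+1+0+0+0+0+0+0+1+1+1+0 mod 2 = 0
  s[3] = (0000000111111110000000011111111)·(1011101010000110001110011001110) mod 2 = 0+0+0+0+0+0+0+0+1+0+0+0+0+1+1+0+0+0+0+0+0+0+0+1+1+0+0+1+1+1+0 mod 2 = 0
  s[4] = (0000000000000001111111111111111)·(1011101010000110001110011001110) mod 2 = 0+0+0+0+0+0+0+0+0+0+0+0+0+0+0+0+0+0+1+1+1+0+0+1+1+0+0+1+1+1+0 mod 2 = 0
Syndrome = 00000
s = 0: no error detected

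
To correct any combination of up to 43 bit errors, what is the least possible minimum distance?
Correcting t errors requires d_min ≥ 2t + 1 = 2·43 + 1 = 87.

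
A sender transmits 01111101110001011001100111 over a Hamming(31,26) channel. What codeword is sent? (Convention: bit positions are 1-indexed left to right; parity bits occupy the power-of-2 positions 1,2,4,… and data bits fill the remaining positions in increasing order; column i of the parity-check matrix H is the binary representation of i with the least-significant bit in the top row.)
Codeword c = d · G (mod 2), d = 01111101110001011001100111:
  c[0] = d·G[:,0] = (01111101110001011001100111)·(11011010101101010101010101) mod 2 = 0+1+0+1+1+0+0+0+1+0+0+0+0+1+0+1+0+0+0+1+0+0+0+1+0+1 mod 2 = 1
  c[1] = d·G[:,1] = (01111101110001011001100111)·(10110110011011001100110011) mod 2 = 0+0+1+1+0+1+0+0+0+1+0+0+0+1+0+0+1+0+0+0+1+0+0+0+1+1 mod 2 = 1
  c[2] = d·G[:,2] = (01111101110001011001100111)·(10000000000000000000000000) mod 2 = 0+0+0+0+0+0+0+0+0+0+0+0+0+0+0+0+0+0+0+0+0+0+0+0+0+0 mod 2 = 0
  c[3] = d·G[:,3] = (01111101110001011001100111)·(01110001111000111100001111) mod 2 = 0+1+1+1+0+0+0+1+1+1+0+0+0+0+0+1+1+0+0+0+0+0+0+1+1+1 mod 2 = 1
  c[4] = d·G[:,4] = (01111101110001011001100111)·(01000000000000000000000000) mod 2 = 0+1+0+0+0+0+0+0+0+0+0+0+0+0+0+0+0+0+0+0+0+0+0+0+0+0 mod 2 = 1
  c[5] = d·G[:,5] = (01111101110001011001100111)·(00100000000000000000000000) mod 2 = 0+0+1+0+0+0+0+0+0+0+0+0+0+0+0+0+0+0+0+0+0+0+0+0+0+0 mod 2 = 1
  c[6] = d·G[:,6] = (01111101110001011001100111)·(00010000000000000000000000) mod 2 = 0+0+0+1+0+0+0+0+0+0+0+0+0+0+0+0+0+0+0+0+0+0+0+0+0+0 mod 2 = 1
  c[7] = d·G[:,7] = (01111101110001011001100111)·(00001111111000000011111111) mod 2 = 0+0+0+0+1+1+0+1+1+1+0+0+0+0+0+0+0+0+0+1+1+0+0+1+1+1 mod 2 = 0
  c[8] = d·G[:,8] = (01111101110001011001100111)·(00001000000000000000000000) mod 2 = 0+0+0+0+1+0+0+0+0+0+0+0+0+0+0+0+0+0+0+0+0+0+0+0+0+0 mod 2 = 1
  c[9] = d·G[:,9] = (01111101110001011001100111)·(00000100000000000000000000) mod 2 = 0+0+0+0+0+1+0+0+0+0+0+0+0+0+0+0+0+0+0+0+0+0+0+0+0+0 mod 2 = 1
  c[10] = d·G[:,10] = (01111101110001011001100111)·(00000010000000000000000000) mod 2 = 0+0+0+0+0+0+0+0+0+0+0+0+0+0+0+0+0+0+0+0+0+0+0+0+0+0 mod 2 = 0
  c[11] = d·G[:,11] = (01111101110001011001100111)·(00000001000000000000000000) mod 2 = 0+0+0+0+0+0+0+1+0+0+0+0+0+0+0+0+0+0+0+0+0+0+0+0+0+0 mod 2 = 1
  c[12] = d·G[:,12] = (01111101110001011001100111)·(00000000100000000000000000) mod 2 = 0+0+0+0+0+0+0+0+1+0+0+0+0+0+0+0+0+0+0+0+0+0+0+0+0+0 mod 2 = 1
  c[13] = d·G[:,13] = (01111101110001011001100111)·(00000000010000000000000000) mod 2 = 0+0+0+0+0+0+0+0+0+1+0+0+0+0+0+0+0+0+0+0+0+0+0+0+0+0 mod 2 = 1
  c[14] = d·G[:,14] = (01111101110001011001100111)·(00000000001000000000000000) mod 2 = 0+0+0+0+0+0+0+0+0+0+0+0+0+0+0+0+0+0+0+0+0+0+0+0+0+0 mod 2 = 0
  c[15] = d·G[:,15] = (01111101110001011001100111)·(00000000000111111111111111) mod 2 = 0+0+0+0+0+0+0+0+0+0+0+0+0+1+0+1+1+0+0+1+1+0+0+1+1+1 mod 2 = 0
  c[16] = d·G[:,16] = (01111101110001011001100111)·(00000000000100000000000000) mod 2 = 0+0+0+0+0+0+0+0+0+0+0+0+0+0+0+0+0+0+0+0+0+0+0+0+0+0 mod 2 = 0
  c[17] = d·G[:,17] = (01111101110001011001100111)·(00000000000010000000000000) mod 2 = 0+0+0+0+0+0+0+0+0+0+0+0+0+0+0+0+0+0+0+0+0+0+0+0+0+0 mod 2 = 0
  c[18] = d·G[:,18] = (01111101110001011001100111)·(00000000000001000000000000) mod 2 = 0+0+0+0+0+0+0+0+0+0+0+0+0+1+0+0+0+0+0+0+0+0+0+0+0+0 mod 2 = 1
  c[19] = d·G[:,19] = (01111101110001011001100111)·(00000000000000100000000000) mod 2 = 0+0+0+0+0+0+0+0+0+0+0+0+0+0+0+0+0+0+0+0+0+0+0+0+0+0 mod 2 = 0
  c[20] = d·G[:,20] = (01111101110001011001100111)·(00000000000000010000000000) mod 2 = 0+0+0+0+0+0+0+0+0+0+0+0+0+0+0+1+0+0+0+0+0+0+0+0+0+0 mod 2 = 1
  c[21] = d·G[:,21] = (01111101110001011001100111)·(00000000000000001000000000) mod 2 = 0+0+0+0+0+0+0+0+0+0+0+0+0+0+0+0+1+0+0+0+0+0+0+0+0+0 mod 2 = 1
  c[22] = d·G[:,22] = (01111101110001011001100111)·(00000000000000000100000000) mod 2 = 0+0+0+0+0+0+0+0+0+0+0+0+0+0+0+0+0+0+0+0+0+0+0+0+0+0 mod 2 = 0
  c[23] = d·G[:,23] = (01111101110001011001100111)·(00000000000000000010000000) mod 2 = 0+0+0+0+0+0+0+0+0+0+0+0+0+0+0+0+0+0+0+0+0+0+0+0+0+0 mod 2 = 0
  c[24] = d·G[:,24] = (01111101110001011001100111)·(00000000000000000001000000) mod 2 = 0+0+0+0+0+0+0+0+0+0+0+0+0+0+0+0+0+0+0+1+0+0+0+0+0+0 mod 2 = 1
  c[25] = d·G[:,25] = (01111101110001011001100111)·(00000000000000000000100000) mod 2 = 0+0+0+0+0+0+0+0+0+0+0+0+0+0+0+0+0+0+0+0+1+0+0+0+0+0 mod 2 = 1
  c[26] = d·G[:,26] = (01111101110001011001100111)·(00000000000000000000010000) mod 2 = 0+0+0+0+0+0+0+0+0+0+0+0+0+0+0+0+0+0+0+0+0+0+0+0+0+0 mod 2 = 0
  c[27] = d·G[:,27] = (01111101110001011001100111)·(00000000000000000000001000) mod 2 = 0+0+0+0+0+0+0+0+0+0+0+0+0+0+0+0+0+0+0+0+0+0+0+0+0+0 mod 2 = 0
  c[28] = d·G[:,28] = (01111101110001011001100111)·(00000000000000000000000100) mod 2 = 0+0+0+0+0+0+0+0+0+0+0+0+0+0+0+0+0+0+0+0+0+0+0+1+0+0 mod 2 = 1
  c[29] = d·G[:,29] = (01111101110001011001100111)·(00000000000000000000000010) mod 2 = 0+0+0+0+0+0+0+0+0+0+0+0+0+0+0+0+0+0+0+0+0+0+0+0+1+0 mod 2 = 1
  c[30] = d·G[:,30] = (01111101110001011001100111)·(00000000000000000000000001) mod 2 = 0+0+0+0+0+0+0+0+0+0+0+0+0+0+0+0+0+0+0+0+0+0+0+0+0+1 mod 2 = 1
Codeword = 1101111011011100001011001100111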